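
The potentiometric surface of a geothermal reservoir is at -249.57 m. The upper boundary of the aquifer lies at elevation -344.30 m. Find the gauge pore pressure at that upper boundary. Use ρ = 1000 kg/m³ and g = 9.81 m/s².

Pressure head at the aquifer top: ψ = h − z = -249.57 − (-344.30) = 94.73 m.
P = ρgψ = 1000 × 9.81 × 94.73 = 929301 Pa ≈ 929 kPa.

P ≈ 929 kPa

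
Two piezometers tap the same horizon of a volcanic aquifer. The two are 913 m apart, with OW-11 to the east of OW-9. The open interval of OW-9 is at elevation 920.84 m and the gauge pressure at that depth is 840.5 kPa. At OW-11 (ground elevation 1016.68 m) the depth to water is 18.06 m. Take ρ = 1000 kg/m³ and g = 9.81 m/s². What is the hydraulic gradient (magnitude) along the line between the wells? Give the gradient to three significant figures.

i ≈ 0.00865

Pressure head at OW-9: ψ = P/(ρg) = 840.5×1000 / (1000 × 9.81) = 85.68 m.
Total head at OW-9: h = z + ψ = 920.84 + 85.68 = 1006.52 m.
Total head at OW-11: h = 1016.68 − 18.06 = 998.62 m.
Head difference: h(OW-9) − h(OW-11) = 1006.52 − 998.62 = 7.90 m.
Hydraulic gradient: i = |Δh| / L = 7.90 / 913 = 0.00865.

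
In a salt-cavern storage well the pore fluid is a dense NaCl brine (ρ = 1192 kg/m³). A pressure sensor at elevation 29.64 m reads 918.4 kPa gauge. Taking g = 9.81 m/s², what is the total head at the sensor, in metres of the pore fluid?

h ≈ 108.18 m

ψ = P/(ρg) = 918.4×1000 / (1192 × 9.81) = 78.54 m.
h = z + ψ = 29.64 + 78.54 = 108.18 m.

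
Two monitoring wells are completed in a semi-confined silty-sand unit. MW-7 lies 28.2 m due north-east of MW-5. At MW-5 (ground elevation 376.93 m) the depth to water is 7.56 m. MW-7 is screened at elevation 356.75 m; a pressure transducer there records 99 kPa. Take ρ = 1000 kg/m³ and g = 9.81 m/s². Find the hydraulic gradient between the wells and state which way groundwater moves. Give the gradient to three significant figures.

i ≈ 0.0897; groundwater flows toward the north-east

Total head at MW-5: h = 376.93 − 7.56 = 369.37 m.
Pressure head at MW-7: ψ = P/(ρg) = 99×1000 / (1000 × 9.81) = 10.09 m.
Total head at MW-7: h = z + ψ = 356.75 + 10.09 = 366.84 m.
Head difference: h(MW-5) − h(MW-7) = 369.37 − 366.84 = 2.53 m.
Hydraulic gradient: i = |Δh| / L = 2.53 / 28.2 = 0.0897.
Flow is from higher to lower head: from MW-5 toward MW-7, i.e. toward the north-east.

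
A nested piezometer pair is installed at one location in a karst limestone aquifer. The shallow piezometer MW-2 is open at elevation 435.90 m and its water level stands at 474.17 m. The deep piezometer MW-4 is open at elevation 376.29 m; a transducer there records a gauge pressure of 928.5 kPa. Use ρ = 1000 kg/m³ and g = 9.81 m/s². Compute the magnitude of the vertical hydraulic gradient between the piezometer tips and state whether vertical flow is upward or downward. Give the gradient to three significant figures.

|i_v| ≈ 0.0542; vertical flow is downward

Total head at MW-2: h = 474.17 m (water level in the standpipe).
Pressure head at MW-4: ψ = P/(ρg) = 928.5×1000 / (1000 × 9.81) = 94.65 m.
Total head at MW-4: h = z + ψ = 376.29 + 94.65 = 470.94 m.
Δh = h(MW-2) − h(MW-4) = 474.17 − 470.94 = 3.23 m.
Vertical separation Δz = 435.90 − 376.29 = 59.61 m.
|i_v| = |Δh| / Δz = 3.23 / 59.61 = 0.0542.
Head is higher in the shallow piezometer, so vertical flow is downward (recharge condition).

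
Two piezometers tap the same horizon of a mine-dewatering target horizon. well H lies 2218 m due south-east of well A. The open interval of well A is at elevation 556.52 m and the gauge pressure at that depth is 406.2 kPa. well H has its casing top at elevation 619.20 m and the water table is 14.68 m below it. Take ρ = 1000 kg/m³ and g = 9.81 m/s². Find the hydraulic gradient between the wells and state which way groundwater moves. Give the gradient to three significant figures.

i ≈ 0.00297; groundwater flows toward the north-west

Pressure head at well A: ψ = P/(ρg) = 406.2×1000 / (1000 × 9.81) = 41.41 m.
Total head at well A: h = z + ψ = 556.52 + 41.41 = 597.93 m.
Total head at well H: h = 619.20 − 14.68 = 604.52 m.
Head difference: h(well A) − h(well H) = 597.93 − 604.52 = -6.59 m.
Hydraulic gradient: i = |Δh| / L = 6.59 / 2218 = 0.00297.
Flow is from higher to lower head: from well H toward well A, i.e. toward the north-west.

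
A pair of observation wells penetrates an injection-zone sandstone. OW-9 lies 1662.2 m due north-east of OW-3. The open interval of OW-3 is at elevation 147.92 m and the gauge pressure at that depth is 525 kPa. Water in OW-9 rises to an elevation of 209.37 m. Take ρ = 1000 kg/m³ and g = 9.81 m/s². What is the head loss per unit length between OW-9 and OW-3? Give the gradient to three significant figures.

Pressure head at OW-3: ψ = P/(ρg) = 525×1000 / (1000 × 9.81) = 53.52 m.
Total head at OW-3: h = z + ψ = 147.92 + 53.52 = 201.44 m.
Total head at OW-9: h = 209.37 m (water level in the piezometer is the total head).
Head difference: h(OW-3) − h(OW-9) = 201.44 − 209.37 = -7.93 m.
Hydraulic gradient: i = |Δh| / L = 7.93 / 1662.2 = 0.00477.

i ≈ 0.00477 m/m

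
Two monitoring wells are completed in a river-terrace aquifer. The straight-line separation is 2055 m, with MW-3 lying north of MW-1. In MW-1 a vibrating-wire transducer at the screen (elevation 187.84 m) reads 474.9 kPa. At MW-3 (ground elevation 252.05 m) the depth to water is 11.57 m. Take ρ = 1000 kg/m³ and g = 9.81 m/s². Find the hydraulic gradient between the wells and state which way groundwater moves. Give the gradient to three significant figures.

Pressure head at MW-1: ψ = P/(ρg) = 474.9×1000 / (1000 × 9.81) = 48.41 m.
Total head at MW-1: h = z + ψ = 187.84 + 48.41 = 236.25 m.
Total head at MW-3: h = 252.05 − 11.57 = 240.48 m.
Head difference: h(MW-1) − h(MW-3) = 236.25 − 240.48 = -4.23 m.
Hydraulic gradient: i = |Δh| / L = 4.23 / 2055 = 0.00206.
Flow is from higher to lower head: from MW-3 toward MW-1, i.e. toward the south.

i ≈ 0.00206; groundwater flows toward the south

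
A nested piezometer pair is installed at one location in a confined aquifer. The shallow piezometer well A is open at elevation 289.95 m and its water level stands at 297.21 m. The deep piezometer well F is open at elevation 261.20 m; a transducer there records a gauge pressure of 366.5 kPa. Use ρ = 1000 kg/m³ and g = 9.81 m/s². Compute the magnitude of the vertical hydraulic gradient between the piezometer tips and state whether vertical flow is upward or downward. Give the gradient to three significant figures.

Total head at well A: h = 297.21 m (water level in the standpipe).
Pressure head at well F: ψ = P/(ρg) = 366.5×1000 / (1000 × 9.81) = 37.36 m.
Total head at well F: h = z + ψ = 261.20 + 37.36 = 298.56 m.
Δh = h(well A) − h(well F) = 297.21 − 298.56 = -1.35 m.
Vertical separation Δz = 289.95 − 261.20 = 28.75 m.
|i_v| = |Δh| / Δz = 1.35 / 28.75 = 0.0470.
Head is higher in the deep piezometer, so vertical flow is upward (discharge condition).

|i_v| ≈ 0.0470; vertical flow is upward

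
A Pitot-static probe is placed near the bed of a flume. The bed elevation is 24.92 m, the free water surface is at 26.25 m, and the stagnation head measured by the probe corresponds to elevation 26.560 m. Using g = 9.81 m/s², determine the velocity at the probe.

Near the bed, under hydrostatic conditions, the piezometric head (z + ψ) equals the free-surface elevation, 26.25 m.
Velocity head = total − piezometric = 26.560 − 26.25 = 0.310 m.
v = √(2g·h_v) = √(2 × 9.81 × 0.310) = 2.47 m/s.

v ≈ 2.47 m/s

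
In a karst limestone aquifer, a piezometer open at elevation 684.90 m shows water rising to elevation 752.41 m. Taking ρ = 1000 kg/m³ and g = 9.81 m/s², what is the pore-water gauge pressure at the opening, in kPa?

P ≈ 662 kPa

Pressure head ψ = h − z = 752.41 − 684.90 = 67.51 m.
P = ρgψ = 1000 × 9.81 × 67.51 = 662273 Pa ≈ 662 kPa.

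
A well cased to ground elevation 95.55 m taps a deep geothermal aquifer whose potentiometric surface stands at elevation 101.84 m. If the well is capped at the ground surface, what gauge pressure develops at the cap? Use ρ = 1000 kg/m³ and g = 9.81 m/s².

P ≈ 61.7 kPa

Head above the cap: Δh = 101.84 − 95.55 = 6.29 m.
P = ρgΔh = 1000 × 9.81 × 6.29 = 61705 Pa ≈ 61.7 kPa.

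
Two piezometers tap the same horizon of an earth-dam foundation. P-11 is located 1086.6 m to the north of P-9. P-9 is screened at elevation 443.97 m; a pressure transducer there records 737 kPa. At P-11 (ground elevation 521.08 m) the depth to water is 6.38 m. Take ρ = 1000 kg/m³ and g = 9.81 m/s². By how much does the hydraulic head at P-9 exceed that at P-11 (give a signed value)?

Pressure head at P-9: ψ = P/(ρg) = 737×1000 / (1000 × 9.81) = 75.13 m.
Total head at P-9: h = z + ψ = 443.97 + 75.13 = 519.10 m.
Total head at P-11: h = 521.08 − 6.38 = 514.70 m.
Head difference: h(P-9) − h(P-11) = 519.10 − 514.70 = 4.40 m.

Δh ≈ 4.40 m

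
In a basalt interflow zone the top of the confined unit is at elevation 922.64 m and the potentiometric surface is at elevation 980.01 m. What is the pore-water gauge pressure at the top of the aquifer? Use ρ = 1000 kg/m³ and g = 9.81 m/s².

Pressure head at the aquifer top: ψ = h − z = 980.01 − 922.64 = 57.37 m.
P = ρgψ = 1000 × 9.81 × 57.37 = 562800 Pa ≈ 563 kPa.

P ≈ 563 kPa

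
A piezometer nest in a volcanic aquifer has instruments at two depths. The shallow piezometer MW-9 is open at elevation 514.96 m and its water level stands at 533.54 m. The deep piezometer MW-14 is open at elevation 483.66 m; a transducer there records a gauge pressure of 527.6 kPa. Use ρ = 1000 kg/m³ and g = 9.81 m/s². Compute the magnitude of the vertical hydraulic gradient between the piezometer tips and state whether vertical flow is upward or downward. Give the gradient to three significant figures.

Total head at MW-9: h = 533.54 m (water level in the standpipe).
Pressure head at MW-14: ψ = P/(ρg) = 527.6×1000 / (1000 × 9.81) = 53.78 m.
Total head at MW-14: h = z + ψ = 483.66 + 53.78 = 537.44 m.
Δh = h(MW-9) − h(MW-14) = 533.54 − 537.44 = -3.90 m.
Vertical separation Δz = 514.96 − 483.66 = 31.30 m.
|i_v| = |Δh| / Δz = 3.90 / 31.30 = 0.125.
Head is higher in the deep piezometer, so vertical flow is upward (discharge condition).

|i_v| ≈ 0.125; vertical flow is upward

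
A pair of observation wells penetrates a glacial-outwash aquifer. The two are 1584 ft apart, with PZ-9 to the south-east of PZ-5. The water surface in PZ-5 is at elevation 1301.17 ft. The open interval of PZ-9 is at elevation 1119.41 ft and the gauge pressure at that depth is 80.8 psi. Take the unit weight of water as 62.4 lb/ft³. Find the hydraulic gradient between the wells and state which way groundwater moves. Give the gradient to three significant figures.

i ≈ 0.00297; groundwater flows toward the north-west

Total head at PZ-5: h = 1301.17 ft (water level in the piezometer is the total head).
Pressure head at PZ-9: ψ = 144·P/γ = 144 × 80.8 / 62.4 = 186.46 ft.
Total head at PZ-9: h = z + ψ = 1119.41 + 186.46 = 1305.87 ft.
Head difference: h(PZ-5) − h(PZ-9) = 1301.17 − 1305.87 = -4.70 ft.
Hydraulic gradient: i = |Δh| / L = 4.70 / 1584 = 0.00297.
Flow is from higher to lower head: from PZ-9 toward PZ-5, i.e. toward the north-west.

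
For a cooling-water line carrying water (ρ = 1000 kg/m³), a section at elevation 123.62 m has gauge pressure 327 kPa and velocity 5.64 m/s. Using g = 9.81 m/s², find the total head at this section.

Pressure head ψ = P/(ρg) = 327×1000 / (1000 × 9.81) = 33.33 m.
Velocity head = v²/(2g) = 5.64² / (2 × 9.81) = 1.621 m.
h = z + ψ + v²/(2g) = 123.62 + 33.33 + 1.621 = 158.57 m.

h ≈ 158.57 m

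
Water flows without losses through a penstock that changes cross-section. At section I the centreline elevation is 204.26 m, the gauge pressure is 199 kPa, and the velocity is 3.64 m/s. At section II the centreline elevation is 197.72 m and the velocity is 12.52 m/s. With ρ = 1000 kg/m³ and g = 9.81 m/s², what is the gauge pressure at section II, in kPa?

Pressure head at I: ψ₁ = P₁/(ρg) = 199×1000 / (1000 × 9.81) = 20.29 m.
Velocity heads: v₁²/2g = 3.64²/19.62 = 0.675 m; v₂²/2g = 12.52²/19.62 = 7.989 m.
Total head H = z₁ + ψ₁ + v₁²/2g = 204.26 + 20.29 + 0.675 = 225.22 m.
ψ₂ = H − z₂ − v₂²/2g = 225.22 − 197.72 − 7.989 = 19.51 m.
P₂ = ρgψ₂ = 1000 × 9.81 × 19.51 ≈ 191 kPa.

P₂ ≈ 191 kPa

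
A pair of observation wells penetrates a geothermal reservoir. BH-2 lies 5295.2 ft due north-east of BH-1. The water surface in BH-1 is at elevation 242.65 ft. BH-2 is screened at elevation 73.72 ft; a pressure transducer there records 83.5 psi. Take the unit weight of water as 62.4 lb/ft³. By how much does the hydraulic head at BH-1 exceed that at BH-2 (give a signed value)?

Δh ≈ -23.76 ft

Total head at BH-1: h = 242.65 ft (water level in the piezometer is the total head).
Pressure head at BH-2: ψ = 144·P/γ = 144 × 83.5 / 62.4 = 192.69 ft.
Total head at BH-2: h = z + ψ = 73.72 + 192.69 = 266.41 ft.
Head difference: h(BH-1) − h(BH-2) = 242.65 − 266.41 = -23.76 ft.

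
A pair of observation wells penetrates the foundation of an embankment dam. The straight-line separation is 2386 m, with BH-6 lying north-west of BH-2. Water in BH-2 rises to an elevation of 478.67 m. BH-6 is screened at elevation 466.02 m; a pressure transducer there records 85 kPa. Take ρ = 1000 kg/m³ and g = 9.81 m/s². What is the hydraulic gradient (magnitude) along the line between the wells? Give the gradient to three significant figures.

Total head at BH-2: h = 478.67 m (water level in the piezometer is the total head).
Pressure head at BH-6: ψ = P/(ρg) = 85×1000 / (1000 × 9.81) = 8.66 m.
Total head at BH-6: h = z + ψ = 466.02 + 8.66 = 474.68 m.
Head difference: h(BH-2) − h(BH-6) = 478.67 − 474.68 = 3.99 m.
Hydraulic gradient: i = |Δh| / L = 3.99 / 2386 = 0.00167.

i ≈ 0.00167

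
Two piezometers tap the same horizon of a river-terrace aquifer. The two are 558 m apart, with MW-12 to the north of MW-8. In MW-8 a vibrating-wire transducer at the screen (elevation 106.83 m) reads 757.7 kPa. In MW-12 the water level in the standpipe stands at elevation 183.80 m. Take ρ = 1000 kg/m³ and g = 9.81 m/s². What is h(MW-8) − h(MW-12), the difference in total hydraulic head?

Δh ≈ 0.27 m

Pressure head at MW-8: ψ = P/(ρg) = 757.7×1000 / (1000 × 9.81) = 77.24 m.
Total head at MW-8: h = z + ψ = 106.83 + 77.24 = 184.07 m.
Total head at MW-12: h = 183.80 m (water level in the piezometer is the total head).
Head difference: h(MW-8) − h(MW-12) = 184.07 − 183.80 = 0.27 m.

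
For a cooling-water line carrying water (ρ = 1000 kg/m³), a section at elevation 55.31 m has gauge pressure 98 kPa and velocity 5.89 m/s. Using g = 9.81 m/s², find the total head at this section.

h ≈ 67.07 m

Pressure head ψ = P/(ρg) = 98×1000 / (1000 × 9.81) = 9.99 m.
Velocity head = v²/(2g) = 5.89² / (2 × 9.81) = 1.768 m.
h = z + ψ + v²/(2g) = 55.31 + 9.99 + 1.768 = 67.07 m.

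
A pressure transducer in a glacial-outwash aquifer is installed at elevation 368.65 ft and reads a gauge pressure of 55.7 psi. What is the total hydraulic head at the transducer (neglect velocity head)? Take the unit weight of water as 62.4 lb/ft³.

ψ = 144·P/γ = 144 × 55.7 / 62.4 = 128.54 ft.
h = z + ψ = 368.65 + 128.54 = 497.19 ft.

h ≈ 497.19 ft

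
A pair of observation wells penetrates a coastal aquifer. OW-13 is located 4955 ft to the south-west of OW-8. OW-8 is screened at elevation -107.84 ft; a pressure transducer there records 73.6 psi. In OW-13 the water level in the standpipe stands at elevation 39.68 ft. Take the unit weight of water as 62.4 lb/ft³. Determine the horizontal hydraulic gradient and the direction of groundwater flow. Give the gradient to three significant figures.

Pressure head at OW-8: ψ = 144·P/γ = 144 × 73.6 / 62.4 = 169.85 ft.
Total head at OW-8: h = z + ψ = -107.84 + 169.85 = 62.01 ft.
Total head at OW-13: h = 39.68 ft (water level in the piezometer is the total head).
Head difference: h(OW-8) − h(OW-13) = 62.01 − 39.68 = 22.33 ft.
Hydraulic gradient: i = |Δh| / L = 22.33 / 4955 = 0.00451.
Flow is from higher to lower head: from OW-8 toward OW-13, i.e. toward the south-west.

i ≈ 0.00451; groundwater flows toward the south-west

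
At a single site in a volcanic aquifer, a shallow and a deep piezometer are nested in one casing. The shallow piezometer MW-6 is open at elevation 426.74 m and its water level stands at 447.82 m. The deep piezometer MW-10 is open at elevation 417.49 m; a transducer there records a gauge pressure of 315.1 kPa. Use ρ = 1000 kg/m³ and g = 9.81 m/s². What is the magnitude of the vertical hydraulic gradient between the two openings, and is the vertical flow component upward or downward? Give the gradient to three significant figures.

|i_v| ≈ 0.194; vertical flow is upward

Total head at MW-6: h = 447.82 m (water level in the standpipe).
Pressure head at MW-10: ψ = P/(ρg) = 315.1×1000 / (1000 × 9.81) = 32.12 m.
Total head at MW-10: h = z + ψ = 417.49 + 32.12 = 449.61 m.
Δh = h(MW-6) − h(MW-10) = 447.82 − 449.61 = -1.79 m.
Vertical separation Δz = 426.74 − 417.49 = 9.25 m.
|i_v| = |Δh| / Δz = 1.79 / 9.25 = 0.194.
Head is higher in the deep piezometer, so vertical flow is upward (discharge condition).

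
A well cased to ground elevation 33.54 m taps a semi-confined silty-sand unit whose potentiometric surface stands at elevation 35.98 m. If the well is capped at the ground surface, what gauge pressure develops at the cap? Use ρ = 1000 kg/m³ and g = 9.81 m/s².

Head above the cap: Δh = 35.98 − 33.54 = 2.44 m.
P = ρgΔh = 1000 × 9.81 × 2.44 = 23936 Pa ≈ 23.9 kPa.

P ≈ 23.9 kPa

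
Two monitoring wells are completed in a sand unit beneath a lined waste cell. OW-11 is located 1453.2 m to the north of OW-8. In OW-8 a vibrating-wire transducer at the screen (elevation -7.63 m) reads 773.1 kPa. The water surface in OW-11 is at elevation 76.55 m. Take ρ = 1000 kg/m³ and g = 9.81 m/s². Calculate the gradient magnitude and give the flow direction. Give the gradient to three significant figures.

Pressure head at OW-8: ψ = P/(ρg) = 773.1×1000 / (1000 × 9.81) = 78.81 m.
Total head at OW-8: h = z + ψ = -7.63 + 78.81 = 71.18 m.
Total head at OW-11: h = 76.55 m (water level in the piezometer is the total head).
Head difference: h(OW-8) − h(OW-11) = 71.18 − 76.55 = -5.37 m.
Hydraulic gradient: i = |Δh| / L = 5.37 / 1453.2 = 0.00370.
Flow is from higher to lower head: from OW-11 toward OW-8, i.e. toward the south.

i ≈ 0.00370; groundwater flows toward the south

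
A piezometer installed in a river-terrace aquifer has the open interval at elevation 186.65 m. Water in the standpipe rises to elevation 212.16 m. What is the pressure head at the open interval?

Total head h = 212.16 m (the water-surface elevation in the piezometer).
Pressure head ψ = h − z = 212.16 − 186.65 = 25.51 m.

ψ ≈ 25.51 m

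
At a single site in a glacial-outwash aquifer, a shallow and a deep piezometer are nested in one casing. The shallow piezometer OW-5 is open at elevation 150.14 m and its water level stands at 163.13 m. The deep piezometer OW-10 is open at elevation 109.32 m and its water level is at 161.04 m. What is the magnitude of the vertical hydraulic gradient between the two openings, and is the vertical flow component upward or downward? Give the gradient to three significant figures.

|i_v| ≈ 0.0512; vertical flow is downward

Total head at OW-5: h = 163.13 m (water level in the standpipe).
Total head at OW-10: h = 161.04 m.
Δh = h(OW-5) − h(OW-10) = 163.13 − 161.04 = 2.09 m.
Vertical separation Δz = 150.14 − 109.32 = 40.82 m.
|i_v| = |Δh| / Δz = 2.09 / 40.82 = 0.0512.
Head is higher in the shallow piezometer, so vertical flow is downward (recharge condition).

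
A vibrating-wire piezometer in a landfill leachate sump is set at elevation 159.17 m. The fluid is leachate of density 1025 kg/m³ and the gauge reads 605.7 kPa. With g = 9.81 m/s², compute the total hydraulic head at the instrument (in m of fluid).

h ≈ 219.41 m

ψ = P/(ρg) = 605.7×1000 / (1025 × 9.81) = 60.24 m.
h = z + ψ = 159.17 + 60.24 = 219.41 m.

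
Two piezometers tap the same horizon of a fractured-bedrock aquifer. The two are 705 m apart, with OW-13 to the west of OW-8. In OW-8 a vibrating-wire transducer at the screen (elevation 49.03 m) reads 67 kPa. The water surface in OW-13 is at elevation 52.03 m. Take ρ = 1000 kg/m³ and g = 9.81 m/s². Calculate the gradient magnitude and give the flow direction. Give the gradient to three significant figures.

Pressure head at OW-8: ψ = P/(ρg) = 67×1000 / (1000 × 9.81) = 6.83 m.
Total head at OW-8: h = z + ψ = 49.03 + 6.83 = 55.86 m.
Total head at OW-13: h = 52.03 m (water level in the piezometer is the total head).
Head difference: h(OW-8) − h(OW-13) = 55.86 − 52.03 = 3.83 m.
Hydraulic gradient: i = |Δh| / L = 3.83 / 705 = 0.00543.
Flow is from higher to lower head: from OW-8 toward OW-13, i.e. toward the west.

i ≈ 0.00543; groundwater flows toward the west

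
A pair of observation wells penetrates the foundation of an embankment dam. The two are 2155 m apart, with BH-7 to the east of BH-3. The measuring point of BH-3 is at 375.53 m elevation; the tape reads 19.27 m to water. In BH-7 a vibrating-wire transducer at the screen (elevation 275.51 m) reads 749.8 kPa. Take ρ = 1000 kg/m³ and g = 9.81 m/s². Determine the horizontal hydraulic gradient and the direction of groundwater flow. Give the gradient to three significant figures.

Total head at BH-3: h = 375.53 − 19.27 = 356.26 m.
Pressure head at BH-7: ψ = P/(ρg) = 749.8×1000 / (1000 × 9.81) = 76.43 m.
Total head at BH-7: h = z + ψ = 275.51 + 76.43 = 351.94 m.
Head difference: h(BH-3) − h(BH-7) = 356.26 − 351.94 = 4.32 m.
Hydraulic gradient: i = |Δh| / L = 4.32 / 2155 = 0.00200.
Flow is from higher to lower head: from BH-3 toward BH-7, i.e. toward the east.

i ≈ 0.00200; groundwater flows toward the east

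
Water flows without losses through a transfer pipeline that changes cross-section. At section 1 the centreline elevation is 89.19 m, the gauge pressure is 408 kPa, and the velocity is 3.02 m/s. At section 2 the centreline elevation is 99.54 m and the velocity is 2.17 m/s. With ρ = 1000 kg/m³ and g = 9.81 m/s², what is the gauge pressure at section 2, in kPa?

P₂ ≈ 309 kPa

Pressure head at 1: ψ₁ = P₁/(ρg) = 408×1000 / (1000 × 9.81) = 41.59 m.
Velocity heads: v₁²/2g = 3.02²/19.62 = 0.465 m; v₂²/2g = 2.17²/19.62 = 0.240 m.
Total head H = z₁ + ψ₁ + v₁²/2g = 89.19 + 41.59 + 0.465 = 131.25 m.
ψ₂ = H − z₂ − v₂²/2g = 131.25 − 99.54 − 0.240 = 31.47 m.
P₂ = ρgψ₂ = 1000 × 9.81 × 31.47 ≈ 309 kPa.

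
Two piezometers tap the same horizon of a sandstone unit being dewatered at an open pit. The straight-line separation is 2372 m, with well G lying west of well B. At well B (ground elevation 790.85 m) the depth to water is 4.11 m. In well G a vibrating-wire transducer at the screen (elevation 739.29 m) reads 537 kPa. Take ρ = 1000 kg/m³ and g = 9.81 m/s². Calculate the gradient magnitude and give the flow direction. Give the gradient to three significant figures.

Total head at well B: h = 790.85 − 4.11 = 786.74 m.
Pressure head at well G: ψ = P/(ρg) = 537×1000 / (1000 × 9.81) = 54.74 m.
Total head at well G: h = z + ψ = 739.29 + 54.74 = 794.03 m.
Head difference: h(well B) − h(well G) = 786.74 − 794.03 = -7.29 m.
Hydraulic gradient: i = |Δh| / L = 7.29 / 2372 = 0.00307.
Flow is from higher to lower head: from well G toward well B, i.e. toward the east.

i ≈ 0.00307; groundwater flows toward the east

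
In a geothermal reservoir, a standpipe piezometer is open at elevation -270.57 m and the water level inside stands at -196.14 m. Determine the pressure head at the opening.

Total head h = -196.14 m (the water-surface elevation in the piezometer).
Pressure head ψ = h − z = -196.14 − (-270.57) = 74.43 m.

ψ ≈ 74.43 m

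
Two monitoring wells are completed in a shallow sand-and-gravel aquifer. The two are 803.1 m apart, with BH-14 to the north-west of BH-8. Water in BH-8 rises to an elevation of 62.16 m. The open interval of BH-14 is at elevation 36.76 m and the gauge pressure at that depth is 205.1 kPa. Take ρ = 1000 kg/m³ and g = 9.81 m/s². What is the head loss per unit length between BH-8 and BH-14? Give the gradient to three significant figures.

Total head at BH-8: h = 62.16 m (water level in the piezometer is the total head).
Pressure head at BH-14: ψ = P/(ρg) = 205.1×1000 / (1000 × 9.81) = 20.91 m.
Total head at BH-14: h = z + ψ = 36.76 + 20.91 = 57.67 m.
Head difference: h(BH-8) − h(BH-14) = 62.16 − 57.67 = 4.49 m.
Hydraulic gradient: i = |Δh| / L = 4.49 / 803.1 = 0.00559.

i ≈ 0.00559 m/m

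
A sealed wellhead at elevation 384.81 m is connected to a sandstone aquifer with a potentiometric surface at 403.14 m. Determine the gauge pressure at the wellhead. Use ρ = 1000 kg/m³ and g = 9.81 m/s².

P ≈ 180 kPa

Head above the cap: Δh = 403.14 − 384.81 = 18.33 m.
P = ρgΔh = 1000 × 9.81 × 18.33 = 179817 Pa ≈ 180 kPa.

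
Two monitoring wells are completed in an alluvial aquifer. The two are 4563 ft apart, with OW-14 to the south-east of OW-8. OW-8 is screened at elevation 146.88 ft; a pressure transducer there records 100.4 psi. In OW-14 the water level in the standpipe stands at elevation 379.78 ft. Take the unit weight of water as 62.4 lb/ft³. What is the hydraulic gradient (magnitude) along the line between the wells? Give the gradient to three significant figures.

Pressure head at OW-8: ψ = 144·P/γ = 144 × 100.4 / 62.4 = 231.69 ft.
Total head at OW-8: h = z + ψ = 146.88 + 231.69 = 378.57 ft.
Total head at OW-14: h = 379.78 ft (water level in the piezometer is the total head).
Head difference: h(OW-8) − h(OW-14) = 378.57 − 379.78 = -1.21 ft.
Hydraulic gradient: i = |Δh| / L = 1.21 / 4563 = 0.000265.

i ≈ 0.000265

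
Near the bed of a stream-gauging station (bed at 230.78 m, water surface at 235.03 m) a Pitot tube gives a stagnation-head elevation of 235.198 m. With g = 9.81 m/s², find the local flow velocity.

v ≈ 1.82 m/s

Near the bed, under hydrostatic conditions, the piezometric head (z + ψ) equals the free-surface elevation, 235.03 m.
Velocity head = total − piezometric = 235.198 − 235.03 = 0.168 m.
v = √(2g·h_v) = √(2 × 9.81 × 0.168) = 1.82 m/s.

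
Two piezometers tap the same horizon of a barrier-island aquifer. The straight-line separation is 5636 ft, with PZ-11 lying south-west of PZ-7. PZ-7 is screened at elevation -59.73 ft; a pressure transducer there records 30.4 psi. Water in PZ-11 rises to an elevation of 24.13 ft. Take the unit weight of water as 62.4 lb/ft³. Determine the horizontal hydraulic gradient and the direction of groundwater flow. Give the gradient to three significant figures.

Pressure head at PZ-7: ψ = 144·P/γ = 144 × 30.4 / 62.4 = 70.15 ft.
Total head at PZ-7: h = z + ψ = -59.73 + 70.15 = 10.42 ft.
Total head at PZ-11: h = 24.13 ft (water level in the piezometer is the total head).
Head difference: h(PZ-7) − h(PZ-11) = 10.42 − 24.13 = -13.71 ft.
Hydraulic gradient: i = |Δh| / L = 13.71 / 5636 = 0.00243.
Flow is from higher to lower head: from PZ-11 toward PZ-7, i.e. toward the north-east.

i ≈ 0.00243; groundwater flows toward the north-east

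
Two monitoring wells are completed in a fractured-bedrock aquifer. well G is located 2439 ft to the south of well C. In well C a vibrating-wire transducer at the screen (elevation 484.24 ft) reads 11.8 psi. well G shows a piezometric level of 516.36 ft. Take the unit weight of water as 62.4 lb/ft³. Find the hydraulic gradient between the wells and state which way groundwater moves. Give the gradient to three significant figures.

Pressure head at well C: ψ = 144·P/γ = 144 × 11.8 / 62.4 = 27.23 ft.
Total head at well C: h = z + ψ = 484.24 + 27.23 = 511.47 ft.
Total head at well G: h = 516.36 ft (water level in the piezometer is the total head).
Head difference: h(well C) − h(well G) = 511.47 − 516.36 = -4.89 ft.
Hydraulic gradient: i = |Δh| / L = 4.89 / 2439 = 0.00200.
Flow is from higher to lower head: from well G toward well C, i.e. toward the north.

i ≈ 0.00200; groundwater flows toward the north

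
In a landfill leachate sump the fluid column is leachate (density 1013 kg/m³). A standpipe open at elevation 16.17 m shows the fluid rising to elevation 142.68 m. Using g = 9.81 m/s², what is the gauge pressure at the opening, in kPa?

Pressure head ψ = h − z = 142.68 − 16.17 = 126.51 m.
P = ρgψ = 1013 × 9.81 × 126.51 = 1257197 Pa ≈ 1260 kPa.

P ≈ 1260 kPa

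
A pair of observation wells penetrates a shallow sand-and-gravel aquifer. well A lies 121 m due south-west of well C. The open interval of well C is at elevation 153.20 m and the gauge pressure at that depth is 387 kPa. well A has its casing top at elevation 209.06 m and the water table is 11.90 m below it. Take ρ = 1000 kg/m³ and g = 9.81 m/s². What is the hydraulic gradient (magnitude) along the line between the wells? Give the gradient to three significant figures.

i ≈ 0.0373

Pressure head at well C: ψ = P/(ρg) = 387×1000 / (1000 × 9.81) = 39.45 m.
Total head at well C: h = z + ψ = 153.20 + 39.45 = 192.65 m.
Total head at well A: h = 209.06 − 11.90 = 197.16 m.
Head difference: h(well C) − h(well A) = 192.65 − 197.16 = -4.51 m.
Hydraulic gradient: i = |Δh| / L = 4.51 / 121 = 0.0373.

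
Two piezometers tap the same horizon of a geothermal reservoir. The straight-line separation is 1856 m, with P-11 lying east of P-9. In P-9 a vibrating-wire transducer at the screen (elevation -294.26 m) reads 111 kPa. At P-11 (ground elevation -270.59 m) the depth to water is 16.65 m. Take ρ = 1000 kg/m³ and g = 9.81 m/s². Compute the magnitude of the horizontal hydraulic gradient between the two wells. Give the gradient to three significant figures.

Pressure head at P-9: ψ = P/(ρg) = 111×1000 / (1000 × 9.81) = 11.31 m.
Total head at P-9: h = z + ψ = -294.26 + 11.31 = -282.95 m.
Total head at P-11: h = -270.59 − 16.65 = -287.24 m.
Head difference: h(P-9) − h(P-11) = -282.95 − (-287.24) = 4.29 m.
Hydraulic gradient: i = |Δh| / L = 4.29 / 1856 = 0.00231.

i ≈ 0.00231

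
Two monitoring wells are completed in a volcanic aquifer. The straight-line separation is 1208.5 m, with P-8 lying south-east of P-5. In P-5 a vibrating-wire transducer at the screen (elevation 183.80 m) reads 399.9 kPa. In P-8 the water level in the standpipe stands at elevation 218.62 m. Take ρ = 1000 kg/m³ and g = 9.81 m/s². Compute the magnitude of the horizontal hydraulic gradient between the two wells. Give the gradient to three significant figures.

Pressure head at P-5: ψ = P/(ρg) = 399.9×1000 / (1000 × 9.81) = 40.76 m.
Total head at P-5: h = z + ψ = 183.80 + 40.76 = 224.56 m.
Total head at P-8: h = 218.62 m (water level in the piezometer is the total head).
Head difference: h(P-5) − h(P-8) = 224.56 − 218.62 = 5.94 m.
Hydraulic gradient: i = |Δh| / L = 5.94 / 1208.5 = 0.00492.

i ≈ 0.00492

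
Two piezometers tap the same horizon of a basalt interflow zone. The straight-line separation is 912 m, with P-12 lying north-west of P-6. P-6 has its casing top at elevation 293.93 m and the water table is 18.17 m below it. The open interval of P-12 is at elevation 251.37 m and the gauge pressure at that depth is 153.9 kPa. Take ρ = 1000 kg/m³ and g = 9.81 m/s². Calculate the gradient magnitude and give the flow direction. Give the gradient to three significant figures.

i ≈ 0.00954; groundwater flows toward the north-west

Total head at P-6: h = 293.93 − 18.17 = 275.76 m.
Pressure head at P-12: ψ = P/(ρg) = 153.9×1000 / (1000 × 9.81) = 15.69 m.
Total head at P-12: h = z + ψ = 251.37 + 15.69 = 267.06 m.
Head difference: h(P-6) − h(P-12) = 275.76 − 267.06 = 8.70 m.
Hydraulic gradient: i = |Δh| / L = 8.70 / 912 = 0.00954.
Flow is from higher to lower head: from P-6 toward P-12, i.e. toward the north-west.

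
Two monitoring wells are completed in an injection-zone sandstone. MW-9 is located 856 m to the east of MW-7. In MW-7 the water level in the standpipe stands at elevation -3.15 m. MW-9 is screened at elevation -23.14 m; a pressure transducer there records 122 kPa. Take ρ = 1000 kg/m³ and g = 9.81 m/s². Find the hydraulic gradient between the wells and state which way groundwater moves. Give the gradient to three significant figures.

i ≈ 0.00882; groundwater flows toward the east

Total head at MW-7: h = -3.15 m (water level in the piezometer is the total head).
Pressure head at MW-9: ψ = P/(ρg) = 122×1000 / (1000 × 9.81) = 12.44 m.
Total head at MW-9: h = z + ψ = -23.14 + 12.44 = -10.70 m.
Head difference: h(MW-7) − h(MW-9) = -3.15 − (-10.70) = 7.55 m.
Hydraulic gradient: i = |Δh| / L = 7.55 / 856 = 0.00882.
Flow is from higher to lower head: from MW-7 toward MW-9, i.e. toward the east.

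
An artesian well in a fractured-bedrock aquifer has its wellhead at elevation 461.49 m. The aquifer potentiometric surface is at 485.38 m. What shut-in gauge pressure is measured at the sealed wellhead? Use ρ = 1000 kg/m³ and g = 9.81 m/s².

P ≈ 234 kPa

Head above the cap: Δh = 485.38 − 461.49 = 23.89 m.
P = ρgΔh = 1000 × 9.81 × 23.89 = 234361 Pa ≈ 234 kPa.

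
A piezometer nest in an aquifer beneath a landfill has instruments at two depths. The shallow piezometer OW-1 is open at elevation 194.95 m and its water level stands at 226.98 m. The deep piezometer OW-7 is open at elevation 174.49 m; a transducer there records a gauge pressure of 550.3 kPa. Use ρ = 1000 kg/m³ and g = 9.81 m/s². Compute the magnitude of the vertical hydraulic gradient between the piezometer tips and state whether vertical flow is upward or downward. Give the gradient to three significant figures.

|i_v| ≈ 0.176; vertical flow is upward

Total head at OW-1: h = 226.98 m (water level in the standpipe).
Pressure head at OW-7: ψ = P/(ρg) = 550.3×1000 / (1000 × 9.81) = 56.10 m.
Total head at OW-7: h = z + ψ = 174.49 + 56.10 = 230.59 m.
Δh = h(OW-1) − h(OW-7) = 226.98 − 230.59 = -3.61 m.
Vertical separation Δz = 194.95 − 174.49 = 20.46 m.
|i_v| = |Δh| / Δz = 3.61 / 20.46 = 0.176.
Head is higher in the deep piezometer, so vertical flow is upward (discharge condition).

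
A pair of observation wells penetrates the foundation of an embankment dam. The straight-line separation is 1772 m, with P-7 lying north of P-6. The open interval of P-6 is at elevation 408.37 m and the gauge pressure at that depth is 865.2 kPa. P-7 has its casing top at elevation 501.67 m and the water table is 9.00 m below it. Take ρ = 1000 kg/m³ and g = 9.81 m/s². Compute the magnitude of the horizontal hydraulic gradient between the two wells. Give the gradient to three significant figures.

Pressure head at P-6: ψ = P/(ρg) = 865.2×1000 / (1000 × 9.81) = 88.20 m.
Total head at P-6: h = z + ψ = 408.37 + 88.20 = 496.57 m.
Total head at P-7: h = 501.67 − 9.00 = 492.67 m.
Head difference: h(P-6) − h(P-7) = 496.57 − 492.67 = 3.90 m.
Hydraulic gradient: i = |Δh| / L = 3.90 / 1772 = 0.00220.

i ≈ 0.00220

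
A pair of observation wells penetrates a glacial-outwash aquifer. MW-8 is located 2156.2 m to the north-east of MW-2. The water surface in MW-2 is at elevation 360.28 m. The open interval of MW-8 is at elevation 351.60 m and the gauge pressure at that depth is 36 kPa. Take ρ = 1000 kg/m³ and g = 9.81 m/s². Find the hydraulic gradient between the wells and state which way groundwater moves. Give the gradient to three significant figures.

i ≈ 0.00232; groundwater flows toward the north-east

Total head at MW-2: h = 360.28 m (water level in the piezometer is the total head).
Pressure head at MW-8: ψ = P/(ρg) = 36×1000 / (1000 × 9.81) = 3.67 m.
Total head at MW-8: h = z + ψ = 351.60 + 3.67 = 355.27 m.
Head difference: h(MW-2) − h(MW-8) = 360.28 − 355.27 = 5.01 m.
Hydraulic gradient: i = |Δh| / L = 5.01 / 2156.2 = 0.00232.
Flow is from higher to lower head: from MW-2 toward MW-8, i.e. toward the north-east.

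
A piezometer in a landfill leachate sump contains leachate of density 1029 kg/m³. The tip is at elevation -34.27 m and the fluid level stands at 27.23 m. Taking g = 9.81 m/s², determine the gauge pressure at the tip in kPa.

P ≈ 621 kPa

Pressure head ψ = h − z = 27.23 − (-34.27) = 61.50 m.
P = ρgψ = 1029 × 9.81 × 61.50 = 620811 Pa ≈ 621 kPa.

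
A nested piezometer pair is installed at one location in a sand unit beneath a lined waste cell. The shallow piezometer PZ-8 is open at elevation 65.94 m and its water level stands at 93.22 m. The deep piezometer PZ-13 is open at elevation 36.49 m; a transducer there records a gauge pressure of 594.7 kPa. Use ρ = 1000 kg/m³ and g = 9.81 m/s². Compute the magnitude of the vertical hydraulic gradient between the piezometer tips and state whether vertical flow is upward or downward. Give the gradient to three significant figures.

|i_v| ≈ 0.132; vertical flow is upward

Total head at PZ-8: h = 93.22 m (water level in the standpipe).
Pressure head at PZ-13: ψ = P/(ρg) = 594.7×1000 / (1000 × 9.81) = 60.62 m.
Total head at PZ-13: h = z + ψ = 36.49 + 60.62 = 97.11 m.
Δh = h(PZ-8) − h(PZ-13) = 93.22 − 97.11 = -3.89 m.
Vertical separation Δz = 65.94 − 36.49 = 29.45 m.
|i_v| = |Δh| / Δz = 3.89 / 29.45 = 0.132.
Head is higher in the deep piezometer, so vertical flow is upward (discharge condition).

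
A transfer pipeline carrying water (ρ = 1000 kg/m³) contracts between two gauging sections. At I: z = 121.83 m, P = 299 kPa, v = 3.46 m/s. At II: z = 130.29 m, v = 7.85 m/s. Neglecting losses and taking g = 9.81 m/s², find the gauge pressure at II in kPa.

P₂ ≈ 191 kPa

Pressure head at I: ψ₁ = P₁/(ρg) = 299×1000 / (1000 × 9.81) = 30.48 m.
Velocity heads: v₁²/2g = 3.46²/19.62 = 0.610 m; v₂²/2g = 7.85²/19.62 = 3.141 m.
Total head H = z₁ + ψ₁ + v₁²/2g = 121.83 + 30.48 + 0.610 = 152.92 m.
ψ₂ = H − z₂ − v₂²/2g = 152.92 − 130.29 − 3.141 = 19.49 m.
P₂ = ρgψ₂ = 1000 × 9.81 × 19.49 ≈ 191 kPa.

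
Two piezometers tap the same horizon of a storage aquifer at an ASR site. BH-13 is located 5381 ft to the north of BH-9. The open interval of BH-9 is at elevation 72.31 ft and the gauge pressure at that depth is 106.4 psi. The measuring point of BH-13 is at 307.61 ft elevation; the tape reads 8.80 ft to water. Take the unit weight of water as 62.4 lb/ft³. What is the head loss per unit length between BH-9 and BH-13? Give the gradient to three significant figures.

i ≈ 0.00354 ft/ft

Pressure head at BH-9: ψ = 144·P/γ = 144 × 106.4 / 62.4 = 245.54 ft.
Total head at BH-9: h = z + ψ = 72.31 + 245.54 = 317.85 ft.
Total head at BH-13: h = 307.61 − 8.80 = 298.81 ft.
Head difference: h(BH-9) − h(BH-13) = 317.85 − 298.81 = 19.04 ft.
Hydraulic gradient: i = |Δh| / L = 19.04 / 5381 = 0.00354.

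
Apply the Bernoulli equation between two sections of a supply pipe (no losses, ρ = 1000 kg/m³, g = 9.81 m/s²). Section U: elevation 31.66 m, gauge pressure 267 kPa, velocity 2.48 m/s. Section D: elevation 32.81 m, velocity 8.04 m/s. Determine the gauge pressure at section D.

Pressure head at U: ψ₁ = P₁/(ρg) = 267×1000 / (1000 × 9.81) = 27.22 m.
Velocity heads: v₁²/2g = 2.48²/19.62 = 0.313 m; v₂²/2g = 8.04²/19.62 = 3.295 m.
Total head H = z₁ + ψ₁ + v₁²/2g = 31.66 + 27.22 + 0.313 = 59.19 m.
ψ₂ = H − z₂ − v₂²/2g = 59.19 − 32.81 − 3.295 = 23.08 m.
P₂ = ρgψ₂ = 1000 × 9.81 × 23.08 ≈ 226 kPa.

P₂ ≈ 226 kPa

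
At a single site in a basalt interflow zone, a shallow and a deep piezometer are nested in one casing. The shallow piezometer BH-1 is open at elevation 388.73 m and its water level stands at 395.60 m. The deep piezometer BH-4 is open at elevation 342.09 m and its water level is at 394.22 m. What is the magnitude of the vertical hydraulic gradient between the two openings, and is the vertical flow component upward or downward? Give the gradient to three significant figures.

|i_v| ≈ 0.0296; vertical flow is downward

Total head at BH-1: h = 395.60 m (water level in the standpipe).
Total head at BH-4: h = 394.22 m.
Δh = h(BH-1) − h(BH-4) = 395.60 − 394.22 = 1.38 m.
Vertical separation Δz = 388.73 − 342.09 = 46.64 m.
|i_v| = |Δh| / Δz = 1.38 / 46.64 = 0.0296.
Head is higher in the shallow piezometer, so vertical flow is downward (recharge condition).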